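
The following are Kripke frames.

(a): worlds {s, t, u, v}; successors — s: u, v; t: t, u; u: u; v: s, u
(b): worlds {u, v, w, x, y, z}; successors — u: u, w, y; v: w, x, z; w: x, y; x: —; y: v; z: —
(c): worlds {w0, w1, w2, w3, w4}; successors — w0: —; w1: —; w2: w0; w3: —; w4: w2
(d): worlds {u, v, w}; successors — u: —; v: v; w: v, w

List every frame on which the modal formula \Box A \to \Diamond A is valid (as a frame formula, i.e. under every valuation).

(a)

The schema corresponds to seriality: \forall x \exists y Rxy.
(a): satisfies the condition.
(b): fails — world x has no successor.
(c): fails — world w0 has no successor.
(d): fails — world u has no successor.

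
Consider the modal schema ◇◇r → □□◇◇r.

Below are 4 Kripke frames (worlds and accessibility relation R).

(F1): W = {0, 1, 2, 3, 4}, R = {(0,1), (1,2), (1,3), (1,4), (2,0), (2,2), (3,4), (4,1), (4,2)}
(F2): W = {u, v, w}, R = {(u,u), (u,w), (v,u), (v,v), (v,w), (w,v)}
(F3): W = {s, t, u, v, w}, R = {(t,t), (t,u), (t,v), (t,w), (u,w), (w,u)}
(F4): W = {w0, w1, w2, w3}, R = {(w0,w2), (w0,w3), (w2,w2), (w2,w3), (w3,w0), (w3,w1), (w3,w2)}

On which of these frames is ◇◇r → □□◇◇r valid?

(F2)

Frame correspondent (Sahlqvist): ∀x ∀y ∀z ((xR²y ∧ xR²z) → ∃w (y = w ∧ zR²w)) — i.e. a generalized confluence (Geach) condition.
(F1): fails — 0R²3, 0R²2 but no w with 3=w and 2R²w.
(F2): ✓.
(F3): fails — tR²t, tR²u but no w* with t=w* and uR²w*.
(F4): fails — w0R²w0, w0R²w1 but no w with w0=w and w1R²w.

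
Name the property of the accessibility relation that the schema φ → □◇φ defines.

symmetry

This is the B axiom.
Its frame correspondent is symmetry — ∀x ∀y (Rxy → Ryx).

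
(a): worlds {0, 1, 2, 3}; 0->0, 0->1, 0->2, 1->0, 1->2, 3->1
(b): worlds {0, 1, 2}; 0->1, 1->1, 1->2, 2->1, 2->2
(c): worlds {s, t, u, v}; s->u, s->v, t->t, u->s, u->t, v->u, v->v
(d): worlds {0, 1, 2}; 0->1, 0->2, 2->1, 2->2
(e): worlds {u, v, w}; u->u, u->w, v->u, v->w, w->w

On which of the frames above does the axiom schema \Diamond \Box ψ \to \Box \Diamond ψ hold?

Frame correspondent (Sahlqvist): \forall x \forall y \forall z (Rxy \wedge Rxz \to \exists w (Ryw \wedge Rzw)) — i.e. convergence.
(a): fails — R00 and R02 but 0 and 2 have no common successor.
(b): satisfies the condition.
(c): fails — Rsv and Rsu but v and u have no common successor.
(d): fails — R01 and R01 but 1 and 1 have no common successor.
(e): satisfies the condition.

(b), (e)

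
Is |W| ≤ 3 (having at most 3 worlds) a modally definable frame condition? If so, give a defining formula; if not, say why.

No — not modally definable

Modal frame validity is preserved under disjoint unions.
Any modal formula valid on each of 4 disjoint one-world frames is valid on their disjoint union (validity is preserved under disjoint unions). Each one-world frame has |W|=1≤3, but the union has |W|=4.
Hence having at most 3 worlds is not modally definable.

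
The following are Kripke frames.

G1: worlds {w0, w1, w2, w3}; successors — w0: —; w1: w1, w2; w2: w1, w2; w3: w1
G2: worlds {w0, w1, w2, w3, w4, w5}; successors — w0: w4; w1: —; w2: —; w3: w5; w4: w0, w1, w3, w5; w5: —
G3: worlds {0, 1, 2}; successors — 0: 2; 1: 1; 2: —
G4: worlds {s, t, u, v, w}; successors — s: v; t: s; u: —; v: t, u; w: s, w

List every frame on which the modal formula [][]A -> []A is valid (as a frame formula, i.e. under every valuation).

This is the axiom for density; its first-order frame correspondent is forall x forall y (Rxy -> exists z (Rxz & Rzy)).
G1: condition met.
G2: fails — Rw0w4 but no z with Rw0z and Rzw4.
G3: fails — R02 but no z with R0z and Rz2.
G4: fails — Rvt but no z with Rvz and Rzt.
Valid on: G1.

G1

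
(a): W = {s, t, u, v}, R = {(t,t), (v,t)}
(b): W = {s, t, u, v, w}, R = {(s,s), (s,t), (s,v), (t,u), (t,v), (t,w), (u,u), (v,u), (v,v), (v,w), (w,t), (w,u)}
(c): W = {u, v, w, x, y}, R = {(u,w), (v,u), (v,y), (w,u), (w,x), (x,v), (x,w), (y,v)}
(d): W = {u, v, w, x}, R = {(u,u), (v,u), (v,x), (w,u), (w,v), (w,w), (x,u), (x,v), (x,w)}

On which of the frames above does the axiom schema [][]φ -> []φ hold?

(a)

This is the axiom for density; its first-order frame correspondent is forall x forall y (Rxy -> exists z (Rxz & Rzy)).
(a): holds.
(b): fails — Rwt but no z with Rwz and Rzt.
(c): fails — Rxw but no z with Rxz and Rzw.
(d): fails — Rvx but no z with Rvz and Rzx.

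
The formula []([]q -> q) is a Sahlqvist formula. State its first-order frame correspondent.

shift-reflexivity

Suppose □(□q→q) is valid. Take Rxy and set V(q)={w : Ryw}. Then at y, □q holds; since □(□q→q) at x, □q→q at y, so q at y, i.e. Ryy.
Conversely, on a frame with shift-reflexivity the schema holds at every world under every valuation.
Frame condition: forall x forall y (Rxy -> Ryy).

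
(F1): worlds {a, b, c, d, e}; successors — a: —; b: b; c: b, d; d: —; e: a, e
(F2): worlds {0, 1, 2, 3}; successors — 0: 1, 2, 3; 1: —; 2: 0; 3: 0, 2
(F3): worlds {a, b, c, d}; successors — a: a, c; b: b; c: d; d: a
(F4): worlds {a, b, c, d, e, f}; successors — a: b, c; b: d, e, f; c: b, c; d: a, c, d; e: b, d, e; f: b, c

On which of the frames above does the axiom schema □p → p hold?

none

Frame correspondent (Sahlqvist): ∀x Rxx — i.e. reflexivity.
(F1): fails — world a does not see itself.
(F2): fails — world 0 does not see itself.
(F3): fails — world c does not see itself.
(F4): fails — world a does not see itself.
Valid on no frame.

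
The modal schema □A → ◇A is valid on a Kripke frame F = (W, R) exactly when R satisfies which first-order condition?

seriality: ∀x ∃y Rxy

Suppose □A→◇A is valid. At any x set V(A)=W. Then □A at x, so ◇A at x, so x has a successor.
Conversely, any frame satisfying ∀x ∃y Rxy validates the schema.
So the correspondent is seriality.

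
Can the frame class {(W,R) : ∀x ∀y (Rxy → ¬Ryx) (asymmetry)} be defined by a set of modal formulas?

Any modally definable frame class is closed under surjective bounded morphisms.
The 5-cycle (worlds 0,1,2,3,4 with 0→1→2→3→4→0) is asymmetric. Mapping every world to a single reflexive point • is a surjective bounded morphism, and the reflexive point is not asymmetric (R•• but asymmetry requires ¬R••).
So no modal formula (or set of formulas) defines exactly the asymmetric frames.

Not definable by any modal formula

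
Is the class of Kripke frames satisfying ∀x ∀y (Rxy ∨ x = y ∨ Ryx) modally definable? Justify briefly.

Not modally definable

Any modally definable frame class is closed under disjoint unions.
Take 4 disjoint single-world reflexive frames: each is trivially connected, but their disjoint union has 4 worlds with no edge between distinct components, so it is not connected.
Hence connectedness of R is not modally definable.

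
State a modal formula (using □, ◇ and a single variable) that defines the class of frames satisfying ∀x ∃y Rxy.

□q → ◇q

This is seriality; the standard corresponding axiom is D: □q → ◇q.
Suppose □q→◇q is valid. At any x set V(q)=W. Then □q at x, so ◇q at x, so x has a successor.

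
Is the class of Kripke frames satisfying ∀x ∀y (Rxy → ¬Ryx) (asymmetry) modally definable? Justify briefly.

Modal frame validity is preserved under surjective bounded morphisms.
The 5-cycle (worlds a,b,c,d,e with a→b→c→d→e→a) is asymmetric. Mapping every world to a single reflexive point • is a surjective bounded morphism, and the reflexive point is not asymmetric (R•• but asymmetry requires ¬R••).
So no modal formula (or set of formulas) defines exactly the asymmetric frames.

Not modally definable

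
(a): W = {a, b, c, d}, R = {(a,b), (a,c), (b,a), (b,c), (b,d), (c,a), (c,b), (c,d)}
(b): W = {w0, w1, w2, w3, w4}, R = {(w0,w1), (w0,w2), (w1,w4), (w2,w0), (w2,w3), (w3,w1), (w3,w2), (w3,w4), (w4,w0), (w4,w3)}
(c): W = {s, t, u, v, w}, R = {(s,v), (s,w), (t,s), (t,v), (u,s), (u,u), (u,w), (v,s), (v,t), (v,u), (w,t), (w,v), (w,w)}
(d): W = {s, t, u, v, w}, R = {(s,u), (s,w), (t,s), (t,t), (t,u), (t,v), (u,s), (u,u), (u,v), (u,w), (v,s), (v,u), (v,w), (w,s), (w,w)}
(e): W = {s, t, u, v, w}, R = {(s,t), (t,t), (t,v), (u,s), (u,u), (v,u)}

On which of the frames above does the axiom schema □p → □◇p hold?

(d)

The schema corresponds to a generalized confluence (Geach) condition: ∀x ∀z (xRz → ∃w (xRw ∧ zRw)).
(a): fails — bRd but no w with bRw and dRw.
(b): fails — w0Rw1 but no w with w0Rw and w1Rw.
(c): fails — sRv but no w* with sRw* and vRw*.
(d): holds.
(e): fails — tRv but no w* with tRw* and vRw*.
Valid on: (d).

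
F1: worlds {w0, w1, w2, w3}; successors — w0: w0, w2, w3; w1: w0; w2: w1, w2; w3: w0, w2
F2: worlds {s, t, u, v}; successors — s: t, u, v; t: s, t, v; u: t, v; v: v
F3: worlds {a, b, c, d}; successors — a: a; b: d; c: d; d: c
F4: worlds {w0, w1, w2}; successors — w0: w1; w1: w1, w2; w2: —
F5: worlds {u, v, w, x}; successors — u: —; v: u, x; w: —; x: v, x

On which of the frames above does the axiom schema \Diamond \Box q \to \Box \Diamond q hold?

The schema corresponds to convergence: \forall x \forall y \forall z (Rxy \wedge Rxz \to \exists w (Ryw \wedge Rzw)).
F1: fails — Rw2w1 and Rw2w2 but w1 and w2 have no common successor.
F2: holds.
F3: holds.
F4: fails — Rw1w2 and Rw1w2 but w2 and w2 have no common successor.
F5: fails — Rvu and Rvu but u and u have no common successor.
Valid on: F2, F3.

F2, F3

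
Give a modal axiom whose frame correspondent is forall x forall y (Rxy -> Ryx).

p → □◇p

A defining formula is p → □◇p (the B axiom).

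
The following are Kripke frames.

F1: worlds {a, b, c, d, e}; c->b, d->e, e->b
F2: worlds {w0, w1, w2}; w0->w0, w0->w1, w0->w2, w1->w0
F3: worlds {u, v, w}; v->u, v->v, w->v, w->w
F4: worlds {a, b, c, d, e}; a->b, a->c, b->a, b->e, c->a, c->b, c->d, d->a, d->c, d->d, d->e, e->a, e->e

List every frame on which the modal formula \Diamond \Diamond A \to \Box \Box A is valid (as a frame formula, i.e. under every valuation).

F1

The schema corresponds to a generalized confluence (Geach) condition: \forall x \forall y \forall z ((x R^2 y \wedge x R^2 z) \to \exists w (y = w \wedge z = w)).
F1: holds.
F2: fails — w0R²w0, w0R²w1 but w0 ≠ w1.
F3: fails — vR²u, vR²v but u ≠ v.
F4: fails — aR²a, aR²b but a ≠ b.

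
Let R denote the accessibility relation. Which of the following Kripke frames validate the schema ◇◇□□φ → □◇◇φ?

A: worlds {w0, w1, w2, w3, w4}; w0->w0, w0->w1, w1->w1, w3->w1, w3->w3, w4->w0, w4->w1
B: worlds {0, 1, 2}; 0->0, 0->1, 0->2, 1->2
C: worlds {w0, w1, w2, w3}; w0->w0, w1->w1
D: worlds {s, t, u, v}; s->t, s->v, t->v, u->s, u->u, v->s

A, C

Frame correspondent (Sahlqvist): ∀x ∀y ∀z ((xR²y ∧ xRz) → ∃w (yR²w ∧ zR²w)) — i.e. a generalized confluence (Geach) condition.
A: condition met.
B: fails — 0R²0, 0R1 but no w with 0R²w and 1R²w.
C: condition met.
D: fails — sR²v, sRt but no w with vR²w and tR²w.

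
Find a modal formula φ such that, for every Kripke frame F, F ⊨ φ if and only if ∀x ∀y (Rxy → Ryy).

A defining formula is □(□q → q) (the T□ axiom).
Suppose □(□q→q) is valid. Take Rxy and set V(q)={w : Ryw}. Then at y, □q holds; since □(□q→q) at x, □q→q at y, so q at y, i.e. Ryy.

□(□q → q)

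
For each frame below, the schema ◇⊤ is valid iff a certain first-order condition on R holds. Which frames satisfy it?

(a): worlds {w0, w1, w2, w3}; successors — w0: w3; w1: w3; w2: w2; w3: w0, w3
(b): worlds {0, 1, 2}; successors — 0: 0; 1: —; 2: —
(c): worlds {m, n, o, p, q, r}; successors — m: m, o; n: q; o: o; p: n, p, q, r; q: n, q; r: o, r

(a), (c)

Frame correspondent (Sahlqvist): ∀x ∃y Rxy — i.e. seriality.
(a): satisfies the condition.
(b): fails — world 1 has no successor.
(c): satisfies the condition.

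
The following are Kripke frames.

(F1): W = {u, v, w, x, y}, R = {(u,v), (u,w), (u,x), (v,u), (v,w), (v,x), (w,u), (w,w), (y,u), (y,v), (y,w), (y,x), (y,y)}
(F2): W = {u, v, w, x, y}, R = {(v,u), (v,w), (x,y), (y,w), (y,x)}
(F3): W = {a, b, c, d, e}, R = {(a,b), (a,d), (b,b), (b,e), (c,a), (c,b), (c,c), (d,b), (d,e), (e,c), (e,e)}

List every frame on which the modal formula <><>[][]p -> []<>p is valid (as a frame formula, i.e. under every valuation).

The schema corresponds to a generalized confluence (Geach) condition: forall x forall y forall z ((x R^2 y & xRz) -> exists w (y R^2 w & zRw)).
(F1): fails — uR²u, uRx but no t with uR²t and xRt.
(F2): fails — xR²w, xRy but no t with wR²t and yRt.
(F3): satisfies the condition.
Valid on: (F3).

(F3)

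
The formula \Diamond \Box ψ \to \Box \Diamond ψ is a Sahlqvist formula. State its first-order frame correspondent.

convergence

This schema is the .2 axiom.
Its frame correspondent is convergence — \forall x \forall y \forall z (Rxy \wedge Rxz \to \exists w (Ryw \wedge Rzw)).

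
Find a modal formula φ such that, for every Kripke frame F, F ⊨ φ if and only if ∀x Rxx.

The condition is reflexivity. The T schema □s → s defines it.
Suppose □s→s is valid. At any x set V(s)={w : Rxw}. Then □s holds at x, so s holds at x, i.e. Rxx.

□s → s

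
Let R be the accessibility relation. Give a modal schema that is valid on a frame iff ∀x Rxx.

A defining formula is □q → q (the T axiom).
Suppose □q→q is valid. At any x set V(q)={w : Rxw}. Then □q holds at x, so q holds at x, i.e. Rxx.

□q → q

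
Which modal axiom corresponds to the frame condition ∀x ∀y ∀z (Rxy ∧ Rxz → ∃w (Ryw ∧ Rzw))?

This is convergence; the standard corresponding axiom is .2: ◇□q → □◇q.
Suppose ◇□q→□◇q is valid. Take Rxy, Rxz and set V(q)={w : Ryw}. Then □q at y so ◇□q at x, so □◇q at x, so ◇q at z, giving w with Rzw and Ryw.

◇□q → □◇q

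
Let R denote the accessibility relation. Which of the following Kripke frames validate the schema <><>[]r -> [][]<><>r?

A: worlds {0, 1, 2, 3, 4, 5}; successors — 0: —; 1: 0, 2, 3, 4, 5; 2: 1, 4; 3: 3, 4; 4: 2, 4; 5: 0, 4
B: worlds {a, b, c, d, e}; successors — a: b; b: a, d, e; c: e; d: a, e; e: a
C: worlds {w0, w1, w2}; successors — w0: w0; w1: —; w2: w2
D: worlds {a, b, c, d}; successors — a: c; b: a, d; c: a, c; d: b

C

The schema corresponds to a generalized confluence (Geach) condition: forall x forall y forall z ((x R^2 y & x R^2 z) -> exists w (yRw & z R^2 w)).
A: fails — 1R²0, 1R²0 but no w with 0Rw and 0R²w.
B: fails — aR²a, aR²a but no w with aRw and aR²w.
C: ✓.
D: fails — bR²b, bR²b but no w with bRw and bR²w.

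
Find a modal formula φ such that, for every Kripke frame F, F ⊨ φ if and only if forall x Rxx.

□q → q

This is reflexivity; the standard corresponding axiom is T: □q → q.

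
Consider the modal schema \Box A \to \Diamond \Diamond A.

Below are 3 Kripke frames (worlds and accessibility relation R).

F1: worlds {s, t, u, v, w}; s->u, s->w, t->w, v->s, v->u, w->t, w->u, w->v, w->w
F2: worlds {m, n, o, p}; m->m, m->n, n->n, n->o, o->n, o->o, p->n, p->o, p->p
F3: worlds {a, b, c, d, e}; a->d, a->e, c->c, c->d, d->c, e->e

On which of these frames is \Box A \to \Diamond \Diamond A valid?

F2

The schema corresponds to a generalized confluence (Geach) condition: \forall x \exists w (xRw \wedge x R^2 w).
F1: fails — at u but no w* with uRw* and uR²w*.
F2: condition met.
F3: fails — at b but no w with bRw and bR²w.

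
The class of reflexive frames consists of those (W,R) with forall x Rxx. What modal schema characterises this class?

A defining formula is □p → p (the T axiom).
Suppose □p→p is valid. At any x set V(p)={w : Rxw}. Then □p holds at x, so p holds at x, i.e. Rxx.

□p → p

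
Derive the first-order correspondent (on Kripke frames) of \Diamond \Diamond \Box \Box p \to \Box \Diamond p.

\forall x \forall y \forall z ((x R^2 y \wedge xRz) \to \exists w (y R^2 w \wedge zRw))

This is a Sahlqvist (Geach-type) schema ◇^2□^2p → □^1◇^1p.
Minimal-valuation argument: fix x; take any y with xR^2y and any z with xR^1z. Set V(p) to the set of worlds R-reachable from y in exactly 2 steps. Then □^2p holds at y, so the antecedent holds at x; validity forces ◇^1p at z, giving a w with zR^1w and yR^2w.
First-order correspondent: \forall x \forall y \forall z ((x R^2 y \wedge xRz) \to \exists w (y R^2 w \wedge zRw)).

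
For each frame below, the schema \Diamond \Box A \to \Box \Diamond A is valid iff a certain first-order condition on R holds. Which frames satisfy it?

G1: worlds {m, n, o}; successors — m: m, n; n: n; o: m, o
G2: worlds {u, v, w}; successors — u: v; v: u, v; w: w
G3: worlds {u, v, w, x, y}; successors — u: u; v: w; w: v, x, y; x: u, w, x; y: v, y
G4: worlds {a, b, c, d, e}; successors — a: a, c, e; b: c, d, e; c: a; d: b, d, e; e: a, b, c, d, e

The schema corresponds to convergence: \forall x \forall y \forall z (Rxy \wedge Rxz \to \exists w (Ryw \wedge Rzw)).
G1: satisfies the condition.
G2: satisfies the condition.
G3: fails — Rwx and Rwy but x and y have no common successor.
G4: fails — Rbc and Rbd but c and d have no common successor.

G1, G2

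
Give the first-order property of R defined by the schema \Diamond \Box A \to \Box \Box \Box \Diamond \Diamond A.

This is a Sahlqvist (Geach-type) schema ◇^1□^1A → □^3◇^2A.
First-order correspondent: \forall x \forall y \forall z ((xRy \wedge x R^3 z) \to \exists w (yRw \wedge z R^2 w)).

\forall x \forall y \forall z ((xRy \wedge x R^3 z) \to \exists w (yRw \wedge z R^2 w))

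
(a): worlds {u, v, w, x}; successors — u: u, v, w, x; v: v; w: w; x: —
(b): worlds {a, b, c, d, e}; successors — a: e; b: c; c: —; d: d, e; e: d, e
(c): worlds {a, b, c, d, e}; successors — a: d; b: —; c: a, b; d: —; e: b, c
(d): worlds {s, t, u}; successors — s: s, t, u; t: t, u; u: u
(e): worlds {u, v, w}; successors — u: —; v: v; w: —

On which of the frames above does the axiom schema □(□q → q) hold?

(d), (e)

This is the axiom for shift-reflexivity; its first-order frame correspondent is ∀x ∀y (Rxy → Ryy).
(a): fails — Rux but not Rxx.
(b): fails — Rbc but not Rcc.
(c): fails — Reb but not Rbb.
(d): ✓.
(e): ✓.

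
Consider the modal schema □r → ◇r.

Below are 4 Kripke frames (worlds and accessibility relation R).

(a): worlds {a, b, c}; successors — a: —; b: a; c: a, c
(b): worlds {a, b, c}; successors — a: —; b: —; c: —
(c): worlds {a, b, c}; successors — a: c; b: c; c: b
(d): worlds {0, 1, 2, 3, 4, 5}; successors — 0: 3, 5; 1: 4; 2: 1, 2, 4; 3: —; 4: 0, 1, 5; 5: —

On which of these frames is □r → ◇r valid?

The schema corresponds to seriality: ∀x ∃y Rxy.
(a): fails — world a has no successor.
(b): fails — world a has no successor.
(c): condition met.
(d): fails — world 3 has no successor.

(c)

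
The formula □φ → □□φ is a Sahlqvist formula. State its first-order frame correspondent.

Transitivity

Suppose □φ→□□φ is valid. Take Rxy, Ryz and set V(φ)={w : Rxw}. Then □φ at x, so □□φ at x, so □φ at y, so φ at z, i.e. Rxz.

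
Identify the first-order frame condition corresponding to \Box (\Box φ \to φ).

shift-reflexivity: \forall x \forall y (Rxy \to Ryy)

Suppose □(□φ→φ) is valid. Take Rxy and set V(φ)={w : Ryw}. Then at y, □φ holds; since □(□φ→φ) at x, □φ→φ at y, so φ at y, i.e. Ryy.
The converse is a direct semantic check.
Frame condition: \forall x \forall y (Rxy \to Ryy).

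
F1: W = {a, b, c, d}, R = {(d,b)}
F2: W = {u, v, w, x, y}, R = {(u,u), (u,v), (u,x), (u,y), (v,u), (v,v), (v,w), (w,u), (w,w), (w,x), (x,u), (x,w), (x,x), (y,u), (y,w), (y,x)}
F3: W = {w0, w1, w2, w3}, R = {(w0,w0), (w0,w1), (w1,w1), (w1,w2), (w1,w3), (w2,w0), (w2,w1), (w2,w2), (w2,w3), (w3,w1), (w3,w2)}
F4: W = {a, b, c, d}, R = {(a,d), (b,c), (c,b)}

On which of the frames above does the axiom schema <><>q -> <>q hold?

Frame correspondent (Sahlqvist): forall x forall y forall z (Rxy & Ryz -> Rxz) — i.e. transitivity.
F1: satisfies the condition.
F2: fails — Ruv and Rvw but not Ruw.
F3: fails — Rw1w2 and Rw2w0 but not Rw1w0.
F4: fails — Rbc and Rcb but not Rbb.
Valid on: F1.

F1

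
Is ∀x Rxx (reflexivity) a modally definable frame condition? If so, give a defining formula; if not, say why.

This is a Sahlqvist condition; the T axiom □p → p defines it.
Suppose □p→p is valid. At any x set V(p)={w : Rxw}. Then □p holds at x, so p holds at x, i.e. Rxx.

Yes — defined by □p → p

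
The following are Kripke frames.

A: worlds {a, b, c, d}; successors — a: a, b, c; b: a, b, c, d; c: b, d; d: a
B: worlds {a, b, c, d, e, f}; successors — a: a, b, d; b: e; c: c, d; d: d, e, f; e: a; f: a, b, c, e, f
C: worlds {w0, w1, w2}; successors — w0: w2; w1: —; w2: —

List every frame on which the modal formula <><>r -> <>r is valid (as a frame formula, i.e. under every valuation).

C

The schema corresponds to transitivity: forall x forall y forall z (Rxy & Ryz -> Rxz).
A: fails — Rcd and Rda but not Rca.
B: fails — Rcd and Rdf but not Rcf.
C: condition met.
Valid on: C.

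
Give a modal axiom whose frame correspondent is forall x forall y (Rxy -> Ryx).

This is symmetry; the standard corresponding axiom is B: r → □◇r.

r → □◇r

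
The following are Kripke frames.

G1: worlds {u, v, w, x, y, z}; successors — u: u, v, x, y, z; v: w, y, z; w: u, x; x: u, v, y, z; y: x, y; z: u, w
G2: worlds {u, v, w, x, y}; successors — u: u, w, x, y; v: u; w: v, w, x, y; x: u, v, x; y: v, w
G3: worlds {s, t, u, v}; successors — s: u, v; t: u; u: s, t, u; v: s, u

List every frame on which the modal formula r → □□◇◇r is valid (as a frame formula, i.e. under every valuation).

The schema corresponds to a generalized confluence (Geach) condition: ∀x ∀z (xR²z → ∃w (x = w ∧ zR²w)).
G1: fails — wR²y but no t with w=t and yR²t.
G2: condition met.
G3: fails — vR²s but no w with v=w and sR²w.
Valid on: G2.

G2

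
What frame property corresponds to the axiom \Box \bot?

Emptiness of R

This schema is the Ver axiom.
It corresponds to emptiness of R: \forall x \forall y \neg Rxy.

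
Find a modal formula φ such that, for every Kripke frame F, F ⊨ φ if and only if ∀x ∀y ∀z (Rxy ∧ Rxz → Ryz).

◇p → □◇p

The condition is the Euclidean property. The 5 schema ◇p → □◇p defines it.
Suppose ◇p→□◇p is valid. Take Rxy, Rxz and set V(p)={y}. Then ◇p at x, so □◇p at x, so ◇p at z, so some w with Rzw has p; w=y, i.e. Rzy. By symmetry of the argument, Ryz.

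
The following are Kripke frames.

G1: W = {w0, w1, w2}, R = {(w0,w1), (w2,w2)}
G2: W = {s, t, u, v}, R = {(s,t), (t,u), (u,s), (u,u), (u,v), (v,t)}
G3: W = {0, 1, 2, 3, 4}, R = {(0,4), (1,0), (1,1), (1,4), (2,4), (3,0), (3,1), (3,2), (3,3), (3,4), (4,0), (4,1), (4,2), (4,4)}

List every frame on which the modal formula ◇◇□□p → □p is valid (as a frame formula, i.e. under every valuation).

This is the axiom for a generalized confluence (Geach) condition; its first-order frame correspondent is ∀x ∀y ∀z ((xR²y ∧ xRz) → ∃w (yR²w ∧ z = w)).
G1: ✓.
G2: fails — uR²s, uRs but no w with sR²w and s=w.
G3: fails — 3R²0, 3R3 but no w with 0R²w and 3=w.
Valid on: G1.

G1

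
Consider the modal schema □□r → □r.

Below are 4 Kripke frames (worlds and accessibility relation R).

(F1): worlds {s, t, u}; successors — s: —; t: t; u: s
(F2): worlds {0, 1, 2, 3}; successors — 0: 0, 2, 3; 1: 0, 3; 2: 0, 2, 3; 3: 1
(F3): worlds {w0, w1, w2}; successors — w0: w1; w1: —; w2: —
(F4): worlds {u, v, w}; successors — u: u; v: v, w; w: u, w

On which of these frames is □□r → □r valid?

Frame correspondent (Sahlqvist): ∀x ∀y (Rxy → ∃z (Rxz ∧ Rzy)) — i.e. density.
(F1): fails — Rus but no z with Ruz and Rzs.
(F2): fails — R31 but no z with R3z and Rz1.
(F3): fails — Rw0w1 but no z with Rw0z and Rzw1.
(F4): satisfies the condition.
Valid on: (F4).

(F4)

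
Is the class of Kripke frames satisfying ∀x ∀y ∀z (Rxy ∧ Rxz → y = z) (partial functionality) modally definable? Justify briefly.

The condition is partial functionality. A defining modal formula is ◇p → □p.
Suppose ◇p→□p is valid. Take Rxy, Rxz and set V(p)={y}. Then ◇p at x, so □p at x, so p at z, i.e. z=y.

Yes — defined by ◇p → □p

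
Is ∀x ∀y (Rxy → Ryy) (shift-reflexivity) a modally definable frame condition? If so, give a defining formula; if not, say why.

Yes, by □(□p → p)

Yes: it is shift-reflexivity, defined by the T□ schema □(□p → p).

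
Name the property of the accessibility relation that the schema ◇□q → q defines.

This schema is equivalent to the B axiom q → □◇q.
It corresponds to symmetry: ∀x ∀y (Rxy → Ryx).

symmetry: ∀x ∀y (Rxy → Ryx)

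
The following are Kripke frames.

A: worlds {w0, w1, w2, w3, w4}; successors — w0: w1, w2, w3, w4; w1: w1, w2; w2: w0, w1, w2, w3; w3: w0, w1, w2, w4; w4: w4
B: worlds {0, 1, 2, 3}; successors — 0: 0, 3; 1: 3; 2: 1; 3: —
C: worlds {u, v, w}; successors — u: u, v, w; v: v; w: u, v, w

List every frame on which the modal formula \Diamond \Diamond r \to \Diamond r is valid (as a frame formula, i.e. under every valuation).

C

The schema corresponds to a generalized confluence (Geach) condition: \forall x \forall y (x R^2 y \to \exists w (y = w \wedge xRw)).
A: fails — w0R²w0 but no w with w0=w and w0Rw.
B: fails — 2R²3 but no w with 3=w and 2Rw.
C: holds.
Valid on: C.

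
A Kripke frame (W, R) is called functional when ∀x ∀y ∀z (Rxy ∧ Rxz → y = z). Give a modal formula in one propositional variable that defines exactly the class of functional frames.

◇ψ → □ψ

A defining formula is ◇ψ → □ψ (the CD axiom).
Suppose ◇ψ→□ψ is valid. Take Rxy, Rxz and set V(ψ)={y}. Then ◇ψ at x, so □ψ at x, so ψ at z, i.e. z=y.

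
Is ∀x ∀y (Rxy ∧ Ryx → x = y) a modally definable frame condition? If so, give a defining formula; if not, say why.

Not definable by any modal formula

Modal frame validity is preserved under surjective bounded morphisms.
The 6-cycle (worlds a,b,c,d,e,f with a→b→c→d→e→f→a) is antisymmetric. Sending even-indexed worlds to • and odd-indexed worlds to ∘ is a surjective bounded morphism onto the two-world frame with •↔∘, which is not antisymmetric.
So the class is not modally definable.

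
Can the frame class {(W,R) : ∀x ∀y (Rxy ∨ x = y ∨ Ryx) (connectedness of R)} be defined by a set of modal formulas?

Modal frame validity is preserved under disjoint unions.
Take 4 disjoint single-world reflexive frames: each is trivially connected, but their disjoint union has 4 worlds with no edge between distinct components, so it is not connected.
So no modal formula (or set of formulas) defines exactly the connected frames.

Not definable by any modal formula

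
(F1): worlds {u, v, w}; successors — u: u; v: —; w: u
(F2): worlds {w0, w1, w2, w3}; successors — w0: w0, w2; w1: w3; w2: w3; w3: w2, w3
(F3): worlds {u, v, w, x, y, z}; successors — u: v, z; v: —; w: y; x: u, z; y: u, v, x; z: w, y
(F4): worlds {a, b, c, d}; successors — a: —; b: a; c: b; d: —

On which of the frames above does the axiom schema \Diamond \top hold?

This is the axiom for seriality; its first-order frame correspondent is \forall x \exists y Rxy.
(F1): fails — world v has no successor.
(F2): holds.
(F3): fails — world v has no successor.
(F4): fails — world a has no successor.
Valid on: (F2).

(F2)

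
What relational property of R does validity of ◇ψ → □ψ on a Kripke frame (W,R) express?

This is the CD axiom.
Its frame correspondent is partial functionality — ∀x ∀y ∀z (Rxy ∧ Rxz → y = z).

Partial functionality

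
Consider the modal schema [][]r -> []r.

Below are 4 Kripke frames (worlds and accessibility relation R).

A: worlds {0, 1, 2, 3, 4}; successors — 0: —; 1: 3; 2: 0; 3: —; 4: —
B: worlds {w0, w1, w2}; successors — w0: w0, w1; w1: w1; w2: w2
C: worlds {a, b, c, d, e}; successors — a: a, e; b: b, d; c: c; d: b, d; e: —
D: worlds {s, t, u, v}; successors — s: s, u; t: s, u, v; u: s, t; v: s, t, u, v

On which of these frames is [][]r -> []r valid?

Frame correspondent (Sahlqvist): forall x forall y (Rxy -> exists z (Rxz & Rzy)) — i.e. density.
A: fails — R20 but no z with R2z and Rz0.
B: holds.
C: holds.
D: fails — Rut but no z with Ruz and Rzt.
Valid on: B, C.

B, C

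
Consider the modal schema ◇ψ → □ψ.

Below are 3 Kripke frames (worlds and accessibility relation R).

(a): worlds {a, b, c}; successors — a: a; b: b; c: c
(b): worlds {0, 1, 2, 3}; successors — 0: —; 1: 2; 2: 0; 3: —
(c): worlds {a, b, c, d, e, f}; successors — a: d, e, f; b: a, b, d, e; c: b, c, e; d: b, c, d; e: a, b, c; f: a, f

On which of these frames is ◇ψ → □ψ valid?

(a), (b)

The schema corresponds to partial functionality: ∀x ∀y ∀z (Rxy ∧ Rxz → y = z).
(a): satisfies the condition.
(b): satisfies the condition.
(c): fails — a sees both d and e.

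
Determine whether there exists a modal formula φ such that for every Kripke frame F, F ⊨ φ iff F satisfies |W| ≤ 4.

If a class were modally definable it would be closed under disjoint unions (Goldblatt–Thomason).
Any modal formula valid on each of 5 disjoint one-world frames is valid on their disjoint union (validity is preserved under disjoint unions). Each one-world frame has |W|=1≤4, but the union has |W|=5.
So no modal formula (or set of formulas) defines exactly the |W|≤4 frames.

No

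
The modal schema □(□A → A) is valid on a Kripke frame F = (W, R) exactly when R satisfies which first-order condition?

shift-reflexivity

This schema is the T□ axiom.
Its frame correspondent is shift-reflexivity — ∀x ∀y (Rxy → Ryy).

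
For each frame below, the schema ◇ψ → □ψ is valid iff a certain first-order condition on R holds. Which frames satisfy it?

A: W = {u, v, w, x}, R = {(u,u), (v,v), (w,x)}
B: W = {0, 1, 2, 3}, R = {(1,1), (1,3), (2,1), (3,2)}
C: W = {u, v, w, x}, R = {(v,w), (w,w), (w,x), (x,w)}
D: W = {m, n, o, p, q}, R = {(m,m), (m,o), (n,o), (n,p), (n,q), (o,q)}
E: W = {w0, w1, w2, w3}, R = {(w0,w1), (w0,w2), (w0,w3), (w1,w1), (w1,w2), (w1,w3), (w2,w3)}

A

The schema corresponds to partial functionality: ∀x ∀y ∀z (Rxy ∧ Rxz → y = z).
A: holds.
B: fails — 1 sees both 1 and 3.
C: fails — w sees both w and x.
D: fails — m sees both m and o.
E: fails — w0 sees both w1 and w2.
Valid on: A.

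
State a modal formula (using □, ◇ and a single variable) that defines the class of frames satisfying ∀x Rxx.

□r → r

A defining formula is □r → r (the T axiom).
Suppose □r→r is valid. At any x set V(r)={w : Rxw}. Then □r holds at x, so r holds at x, i.e. Rxx.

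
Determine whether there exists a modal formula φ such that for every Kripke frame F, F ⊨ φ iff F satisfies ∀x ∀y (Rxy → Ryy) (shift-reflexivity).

This is a Sahlqvist condition; the T□ axiom □(□r → r) defines it.

Yes, by □(□r → r)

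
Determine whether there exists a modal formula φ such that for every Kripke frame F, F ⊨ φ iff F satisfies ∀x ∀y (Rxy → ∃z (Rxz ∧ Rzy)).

Yes: it is density, defined by the C4 schema □□r → □r.

Yes, by □□r → □r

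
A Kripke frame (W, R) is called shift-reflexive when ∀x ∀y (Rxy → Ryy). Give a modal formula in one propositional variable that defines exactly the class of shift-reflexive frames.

□(□ψ → ψ)

The condition is shift-reflexivity. The T□ schema □(□ψ → ψ) defines it.
Suppose □(□ψ→ψ) is valid. Take Rxy and set V(ψ)={w : Ryw}. Then at y, □ψ holds; since □(□ψ→ψ) at x, □ψ→ψ at y, so ψ at y, i.e. Ryy.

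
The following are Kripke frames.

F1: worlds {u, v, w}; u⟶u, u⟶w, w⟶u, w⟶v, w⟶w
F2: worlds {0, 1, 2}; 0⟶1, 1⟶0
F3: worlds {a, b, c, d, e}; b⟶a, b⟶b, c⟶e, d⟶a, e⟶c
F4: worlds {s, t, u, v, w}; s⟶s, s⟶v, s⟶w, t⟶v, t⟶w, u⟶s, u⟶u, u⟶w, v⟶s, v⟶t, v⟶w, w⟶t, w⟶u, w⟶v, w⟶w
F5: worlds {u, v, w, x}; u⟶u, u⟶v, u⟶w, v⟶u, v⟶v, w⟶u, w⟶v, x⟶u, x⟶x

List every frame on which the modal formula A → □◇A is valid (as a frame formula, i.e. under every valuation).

F2

The schema corresponds to symmetry: ∀x ∀y (Rxy → Ryx).
F1: fails — Rwv but not Rvw.
F2: holds.
F3: fails — Rba but not Rab.
F4: fails — Rus but not Rsu.
F5: fails — Rxu but not Rux.
Valid on: F2.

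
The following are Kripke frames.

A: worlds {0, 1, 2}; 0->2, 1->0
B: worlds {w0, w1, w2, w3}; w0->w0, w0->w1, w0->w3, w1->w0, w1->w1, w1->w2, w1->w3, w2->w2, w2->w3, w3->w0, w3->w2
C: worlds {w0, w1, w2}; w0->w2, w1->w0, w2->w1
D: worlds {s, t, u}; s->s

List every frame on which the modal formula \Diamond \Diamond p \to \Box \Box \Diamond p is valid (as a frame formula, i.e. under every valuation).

Frame correspondent (Sahlqvist): \forall x \forall y \forall z ((x R^2 y \wedge x R^2 z) \to \exists w (y = w \wedge zRw)) — i.e. a generalized confluence (Geach) condition.
A: fails — 1R²2, 1R²2 but no w with 2=w and 2Rw.
B: fails — w0R²w0, w0R²w2 but no w with w0=w and w2Rw.
C: fails — w0R²w1, w0R²w1 but no w with w1=w and w1Rw.
D: condition met.
Valid on: D.

D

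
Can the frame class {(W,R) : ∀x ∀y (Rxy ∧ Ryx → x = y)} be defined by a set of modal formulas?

If a class were modally definable it would be closed under surjective bounded morphisms (Goldblatt–Thomason).
The 6-cycle (worlds a,b,c,d,e,f with a→b→c→d→e→f→a) is antisymmetric. Sending even-indexed worlds to • and odd-indexed worlds to ∘ is a surjective bounded morphism onto the two-world frame with •↔∘, which is not antisymmetric.
So the class is not modally definable.

No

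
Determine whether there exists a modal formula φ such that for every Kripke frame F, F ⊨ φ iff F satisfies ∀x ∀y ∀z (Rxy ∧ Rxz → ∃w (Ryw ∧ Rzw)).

This is a Sahlqvist condition; the .2 axiom ◇□p → □◇p defines it.
Suppose ◇□p→□◇p is valid. Take Rxy, Rxz and set V(p)={w : Ryw}. Then □p at y so ◇□p at x, so □◇p at x, so ◇p at z, giving w with Rzw and Ryw.

Yes, by ◇□p → □◇p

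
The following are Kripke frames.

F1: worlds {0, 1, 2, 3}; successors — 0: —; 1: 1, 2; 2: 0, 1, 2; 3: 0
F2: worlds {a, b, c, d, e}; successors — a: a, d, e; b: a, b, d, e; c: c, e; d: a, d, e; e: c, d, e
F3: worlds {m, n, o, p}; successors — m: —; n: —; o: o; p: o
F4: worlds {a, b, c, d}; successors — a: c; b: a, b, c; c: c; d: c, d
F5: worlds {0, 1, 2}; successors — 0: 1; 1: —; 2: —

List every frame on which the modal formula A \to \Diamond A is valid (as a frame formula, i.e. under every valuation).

Frame correspondent (Sahlqvist): \forall x Rxx — i.e. reflexivity.
F1: fails — world 0 does not see itself.
F2: condition met.
F3: fails — world m does not see itself.
F4: fails — world a does not see itself.
F5: fails — world 0 does not see itself.

F2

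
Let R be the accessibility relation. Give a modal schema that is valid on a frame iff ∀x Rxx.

□p → p

The condition is reflexivity. The T schema □p → p defines it.
Suppose □p→p is valid. At any x set V(p)={w : Rxw}. Then □p holds at x, so p holds at x, i.e. Rxx.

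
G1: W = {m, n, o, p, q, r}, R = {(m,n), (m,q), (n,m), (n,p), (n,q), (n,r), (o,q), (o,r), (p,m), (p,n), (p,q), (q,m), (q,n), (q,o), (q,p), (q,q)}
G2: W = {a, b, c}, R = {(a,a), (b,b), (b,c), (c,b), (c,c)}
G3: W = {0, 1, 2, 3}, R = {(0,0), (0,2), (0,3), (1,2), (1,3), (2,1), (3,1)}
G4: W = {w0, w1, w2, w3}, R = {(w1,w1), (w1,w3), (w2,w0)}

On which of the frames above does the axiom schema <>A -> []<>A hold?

G2

Frame correspondent (Sahlqvist): forall x forall y forall z (Rxy & Rxz -> Ryz) — i.e. the Euclidean property.
G1: fails — Rmn and Rmn but not Rnn.
G2: condition met.
G3: fails — R02 and R00 but not R20.
G4: fails — Rw1w3 and Rw1w1 but not Rw3w1.
Valid on: G2.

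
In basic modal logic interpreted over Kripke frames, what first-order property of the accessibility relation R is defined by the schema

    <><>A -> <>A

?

transitivity

This is a form of the 4 axiom.
It corresponds to transitivity: forall x forall y forall z (Rxy & Ryz -> Rxz).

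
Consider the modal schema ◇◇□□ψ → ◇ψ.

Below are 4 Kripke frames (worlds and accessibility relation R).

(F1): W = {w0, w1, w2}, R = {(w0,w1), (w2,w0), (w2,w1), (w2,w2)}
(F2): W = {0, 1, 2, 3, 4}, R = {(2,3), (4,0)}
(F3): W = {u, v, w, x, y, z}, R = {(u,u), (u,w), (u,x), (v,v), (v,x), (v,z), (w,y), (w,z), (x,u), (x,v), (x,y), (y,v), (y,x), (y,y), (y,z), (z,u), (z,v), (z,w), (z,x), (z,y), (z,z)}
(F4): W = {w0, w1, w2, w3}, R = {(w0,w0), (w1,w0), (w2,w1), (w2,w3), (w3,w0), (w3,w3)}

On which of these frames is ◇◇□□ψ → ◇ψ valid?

The schema corresponds to a generalized confluence (Geach) condition: ∀x ∀y (xR²y → ∃w (yR²w ∧ xRw)).
(F1): fails — w2R²w0 but no w with w0R²w and w2Rw.
(F2): ✓.
(F3): ✓.
(F4): fails — w2R²w0 but no w with w0R²w and w2Rw.
Valid on: (F2), (F3).

(F2), (F3)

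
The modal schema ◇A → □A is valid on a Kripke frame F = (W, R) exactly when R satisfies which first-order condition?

Suppose ◇A→□A is valid. Take Rxy, Rxz and set V(A)={y}. Then ◇A at x, so □A at x, so A at z, i.e. z=y.
The converse is a direct semantic check.
So the correspondent is partial functionality.

Partial functionality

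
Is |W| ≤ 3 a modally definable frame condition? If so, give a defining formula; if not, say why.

Not modally definable

Any modally definable frame class is closed under disjoint unions.
Any modal formula valid on each of 4 disjoint one-world frames is valid on their disjoint union (validity is preserved under disjoint unions). Each one-world frame has |W|=1≤3, but the union has |W|=4.
So no modal formula (or set of formulas) defines exactly the |W|≤3 frames.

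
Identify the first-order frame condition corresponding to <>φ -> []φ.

Suppose ◇φ→□φ is valid. Take Rxy, Rxz and set V(φ)={y}. Then ◇φ at x, so □φ at x, so φ at z, i.e. z=y.
Conversely, on a frame with partial functionality the schema holds at every world under every valuation.
So the correspondent is partial functionality.

partial functionality: forall x forall y forall z (Rxy & Rxz -> y = z)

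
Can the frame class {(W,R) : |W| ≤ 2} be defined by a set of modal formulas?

No

If a class were modally definable it would be closed under disjoint unions (Goldblatt–Thomason).
Any modal formula valid on each of 3 disjoint one-world frames is valid on their disjoint union (validity is preserved under disjoint unions). Each one-world frame has |W|=1≤2, but the union has |W|=3.
So the class is not modally definable.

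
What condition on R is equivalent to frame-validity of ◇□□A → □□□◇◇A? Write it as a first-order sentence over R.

∀x ∀y ∀z ((xRy ∧ xR³z) → ∃w (yR²w ∧ zR²w))

This is a Sahlqvist (Geach-type) schema ◇^1□^2A → □^3◇^2A.
Minimal-valuation argument: fix x; take any y with xR^1y and any z with xR^3z. Set V(A) to the set of worlds R-reachable from y in exactly 2 steps. Then □^2A holds at y, so the antecedent holds at x; validity forces ◇^2A at z, giving a w with zR^2w and yR^2w.
First-order correspondent: ∀x ∀y ∀z ((xRy ∧ xR³z) → ∃w (yR²w ∧ zR²w)).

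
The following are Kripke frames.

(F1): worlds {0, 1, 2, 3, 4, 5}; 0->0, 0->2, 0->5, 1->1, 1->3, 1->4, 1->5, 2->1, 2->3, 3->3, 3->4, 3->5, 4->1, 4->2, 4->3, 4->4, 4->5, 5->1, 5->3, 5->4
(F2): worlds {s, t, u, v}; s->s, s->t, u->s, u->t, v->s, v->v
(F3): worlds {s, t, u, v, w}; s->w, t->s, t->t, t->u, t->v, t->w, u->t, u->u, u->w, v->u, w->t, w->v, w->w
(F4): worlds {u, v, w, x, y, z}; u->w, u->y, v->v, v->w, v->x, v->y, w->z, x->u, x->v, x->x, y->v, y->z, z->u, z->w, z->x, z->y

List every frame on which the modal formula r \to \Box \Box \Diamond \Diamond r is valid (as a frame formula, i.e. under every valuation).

none

The schema corresponds to a generalized confluence (Geach) condition: \forall x \forall z (x R^2 z \to \exists w (x = w \wedge z R^2 w)).
(F1): fails — 0R²1 but no w with 0=w and 1R²w.
(F2): fails — sR²t but no w with s=w and tR²w.
(F3): fails — sR²v but no w* with s=w* and vR²w*.
(F4): fails — vR²w but no t with v=t and wR²t.
Valid on no frame.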